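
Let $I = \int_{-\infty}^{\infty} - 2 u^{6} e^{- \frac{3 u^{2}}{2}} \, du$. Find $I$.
$- \frac{10 \sqrt{6} \sqrt{\pi}}{27}$

Start from the elementary integral
$$J(a) = \int_{-\infty}^{\infty} - 2 e^{- a u^{2}} \, du = - \frac{2 \sqrt{\pi}}{\sqrt{a}}.$$

Differentiating under the integral sign brings down a factor of $(-u^2)$:
$$\frac{dJ}{da} = \int_{-\infty}^{\infty} 2 u^{2} e^{- a u^{2}} \, du = \frac{\sqrt{\pi}}{a^{\frac{3}{2}}}.$$

Repeating $3$ times in total — each differentiation brings down another $(-u^2)$ — gives
$$\frac{d^{3}J}{da^{3}} = \int_{-\infty}^{\infty} 2 u^{6} e^{- a u^{2}} \, du = \frac{15 \sqrt{\pi}}{4 a^{\frac{7}{2}}},$$
and the integrand here is $(-1)^{3}$ times the target integrand, so $I = (-1)^{3}\,\frac{d^{3}J}{da^{3}} = - \frac{15 \sqrt{\pi}}{4 a^{\frac{7}{2}}}$.

Setting $a = \frac{3}{2}$:
$$I = - \frac{10 \sqrt{6} \sqrt{\pi}}{27}.$$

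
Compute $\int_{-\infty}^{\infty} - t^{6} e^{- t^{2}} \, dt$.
$- \frac{15 \sqrt{\pi}}{8}$

Begin with the known integral
$$J(a) = \int_{-\infty}^{\infty} - e^{- a t^{2}} \, dt = - \frac{\sqrt{\pi}}{\sqrt{a}}.$$

Differentiating under the integral sign brings down a factor of $(-t^2)$:
$$\frac{dJ}{da} = \int_{-\infty}^{\infty} t^{2} e^{- a t^{2}} \, dt = \frac{\sqrt{\pi}}{2 a^{\frac{3}{2}}}.$$

Repeating $3$ times in total — each differentiation brings down another $(-t^2)$ — gives
$$\frac{d^{3}J}{da^{3}} = \int_{-\infty}^{\infty} t^{6} e^{- a t^{2}} \, dt = \frac{15 \sqrt{\pi}}{8 a^{\frac{7}{2}}},$$
and the integrand here is $(-1)^{3}$ times the target integrand, so $I = (-1)^{3}\,\frac{d^{3}J}{da^{3}} = - \frac{15 \sqrt{\pi}}{8 a^{\frac{7}{2}}}$.

Setting $a = 1$:
$$I = - \frac{15 \sqrt{\pi}}{8}.$$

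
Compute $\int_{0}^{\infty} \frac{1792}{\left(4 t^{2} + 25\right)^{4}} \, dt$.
$\frac{28 \pi}{15625}$

Recall the elementary integral
$$J(a) = \int_{0}^{\infty} \frac{7}{a^{2} + t^{2}} \, dt = \frac{7 \pi}{2 a}.$$

Differentiating under the integral sign with respect to $a$,
$$\frac{dJ}{da} = \int_{0}^{\infty} - \frac{14 a}{\left(a^{2} + t^{2}\right)^{2}} \, dt = - \frac{7 \pi}{2 a^{2}},$$
so $\int_{0}^{\infty} \frac{7}{\left(a^{2} + t^{2}\right)^{2}} \, dt = \frac{7 \pi}{4 a^{3}}$.

Repeating — each differentiation of $1/(t^2+a^2)^j$ produces $-2ja/(t^2+a^2)^{j+1}$ — and dividing through by $-2ja$ at each step yields, after $3$ differentiations in total,
$$\int_{0}^{\infty} \frac{7}{\left(a^{2} + t^{2}\right)^{4}} \, dt = \frac{35 \pi}{32 a^{7}}.$$

Setting $a = \frac{5}{2}$:
$$I = \frac{28 \pi}{15625}.$$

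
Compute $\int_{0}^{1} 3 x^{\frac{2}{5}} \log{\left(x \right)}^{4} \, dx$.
$\frac{225000}{16807}$

Start from the elementary integral
$$J(a) = \int_{0}^{1} 3 x^{a} \, dx = \frac{3}{a + 1}.$$

Differentiating under the integral sign brings down a factor of $\ln x$:
$$\frac{dJ}{da} = \int_{0}^{1} 3 x^{a} \log{\left(x \right)} \, dx = - \frac{3}{\left(a + 1\right)^{2}}.$$

Repeating $4$ times in total — each differentiation brings down another $\ln x$ — gives
$$\frac{d^{4}J}{da^{4}} = \int_{0}^{1} 3 x^{a} \log{\left(x \right)}^{4} \, dx = \frac{72}{\left(a + 1\right)^{5}},$$
and the integrand here is exactly the target integrand, so $I = \frac{72}{\left(a + 1\right)^{5}}$.

Setting $a = \frac{2}{5}$:
$$I = \frac{225000}{16807}.$$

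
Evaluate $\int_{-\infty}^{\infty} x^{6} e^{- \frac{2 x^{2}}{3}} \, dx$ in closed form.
$\frac{405 \sqrt{6} \sqrt{\pi}}{128}$

Consider the simpler parametrised integral
$$J(a) = \int_{-\infty}^{\infty} e^{- a x^{2}} \, dx = \frac{\sqrt{\pi}}{\sqrt{a}}.$$

Differentiating under the integral sign brings down a factor of $(-x^2)$:
$$\frac{dJ}{da} = \int_{-\infty}^{\infty} - x^{2} e^{- a x^{2}} \, dx = - \frac{\sqrt{\pi}}{2 a^{\frac{3}{2}}}.$$

Repeating $3$ times in total — each differentiation brings down another $(-x^2)$ — gives
$$\frac{d^{3}J}{da^{3}} = \int_{-\infty}^{\infty} - x^{6} e^{- a x^{2}} \, dx = - \frac{15 \sqrt{\pi}}{8 a^{\frac{7}{2}}},$$
and the integrand here is $(-1)^{3}$ times the target integrand, so $I = (-1)^{3}\,\frac{d^{3}J}{da^{3}} = \frac{15 \sqrt{\pi}}{8 a^{\frac{7}{2}}}$.

Setting $a = \frac{2}{3}$:
$$I = \frac{405 \sqrt{6} \sqrt{\pi}}{128}.$$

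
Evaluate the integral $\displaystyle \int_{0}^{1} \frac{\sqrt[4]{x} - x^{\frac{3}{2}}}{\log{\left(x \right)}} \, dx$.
$- \log{\left(2 \right)}$

Introduce a parameter $a$ in the exponent: let $I(a) = \int_{0}^{1} \frac{- x^{\frac{3}{2}} + x^{a}}{\log{\left(x \right)}} \, dx$.

Since $\dfrac{\partial}{\partial a}\,x^{a} = x^{a} \ln x$, the $\ln x$ in the denominator cancels and
$$\frac{dI}{da} = \int_{0}^{1} x^{a} \, dx = \left[\frac{x^{a+1}}{a+1}\right]_0^1 = \frac{1}{a + 1}.$$

Integrating with respect to $a$ gives $I(a) = \log{\left(\frac{2 a}{5} + \frac{2}{5} \right)} + C$.

At $a = \frac{3}{2}$ the integrand is identically $0$, so $I(\frac{3}{2}) = 0$. The closed form gives $0$, hence $C = 0$.

Setting $a = \frac{1}{4}$:
$$I = - \log{\left(2 \right)}.$$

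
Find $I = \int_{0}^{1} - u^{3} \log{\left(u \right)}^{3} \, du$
$\frac{3}{128}$

Start from the elementary integral
$$J(a) = \int_{0}^{1} - u^{a} \, du = - \frac{1}{a + 1}.$$

Differentiating under the integral sign brings down a factor of $\ln u$:
$$\frac{dJ}{da} = \int_{0}^{1} - u^{a} \log{\left(u \right)} \, du = \frac{1}{\left(a + 1\right)^{2}}.$$

Repeating $3$ times in total — each differentiation brings down another $\ln u$ — gives
$$\frac{d^{3}J}{da^{3}} = \int_{0}^{1} - u^{a} \log{\left(u \right)}^{3} \, du = \frac{6}{\left(a + 1\right)^{4}},$$
and the integrand here is exactly the target integrand, so $I = \frac{6}{\left(a + 1\right)^{4}}$.

Setting $a = 3$:
$$I = \frac{3}{128}.$$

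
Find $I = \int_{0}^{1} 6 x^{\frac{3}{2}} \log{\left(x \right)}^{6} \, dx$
$\frac{110592}{15625}$

Start from the elementary integral
$$J(a) = \int_{0}^{1} 6 x^{a} \, dx = \frac{6}{a + 1}.$$

Differentiating under the integral sign brings down a factor of $\ln x$:
$$\frac{dJ}{da} = \int_{0}^{1} 6 x^{a} \log{\left(x \right)} \, dx = - \frac{6}{\left(a + 1\right)^{2}}.$$

Repeating $6$ times in total — each differentiation brings down another $\ln x$ — gives
$$\frac{d^{6}J}{da^{6}} = \int_{0}^{1} 6 x^{a} \log{\left(x \right)}^{6} \, dx = \frac{4320}{\left(a + 1\right)^{7}},$$
and the integrand here is exactly the target integrand, so $I = \frac{4320}{\left(a + 1\right)^{7}}$.

Setting $a = \frac{3}{2}$:
$$I = \frac{110592}{15625}.$$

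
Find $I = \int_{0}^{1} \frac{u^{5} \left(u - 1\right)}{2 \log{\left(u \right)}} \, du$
$- \frac{\log{\left(6 \right)}}{2} + \frac{\log{\left(7 \right)}}{2}$

Introduce a parameter $a$ in the exponent: let $I(a) = \int_{0}^{1} \frac{- u^{5} + u^{a}}{2 \log{\left(u \right)}} \, du$.

Since $\dfrac{\partial}{\partial a}\,u^{a} = u^{a} \ln u$, the $\ln u$ in the denominator cancels and
$$\frac{dI}{da} = \int_{0}^{1} \frac{1}{2} u^{a} \, du = \frac{1}{2} \left[\frac{u^{a+1}}{a+1}\right]_0^1 = \frac{1}{2 \left(a + 1\right)}.$$

Integrating with respect to $a$ gives $I(a) = \frac{\log{\left(a + 1 \right)}}{2} - \frac{\log{\left(6 \right)}}{2} + C$.

At $a = 5$ the integrand is identically $0$, so $I(5) = 0$. The closed form gives $0$, hence $C = 0$.

Setting $a = 6$:
$$I = - \frac{\log{\left(6 \right)}}{2} + \frac{\log{\left(7 \right)}}{2}.$$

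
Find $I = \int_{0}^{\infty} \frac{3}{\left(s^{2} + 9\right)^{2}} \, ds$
$\frac{\pi}{36}$

Recall the elementary integral
$$J(a) = \int_{0}^{\infty} \frac{3}{a^{2} + s^{2}} \, ds = \frac{3 \pi}{2 a}.$$

Differentiating under the integral sign with respect to $a$,
$$\frac{dJ}{da} = \int_{0}^{\infty} - \frac{6 a}{\left(a^{2} + s^{2}\right)^{2}} \, ds = - \frac{3 \pi}{2 a^{2}},$$
so $\int_{0}^{\infty} \frac{3}{\left(a^{2} + s^{2}\right)^{2}} \, ds = \frac{3 \pi}{4 a^{3}}$.

Setting $a = 3$:
$$I = \frac{\pi}{36}.$$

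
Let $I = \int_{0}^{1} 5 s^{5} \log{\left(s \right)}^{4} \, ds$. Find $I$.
$\frac{5}{324}$

Consider the simpler parametrised integral
$$J(a) = \int_{0}^{1} 5 s^{a} \, ds = \frac{5}{a + 1}.$$

Differentiating under the integral sign brings down a factor of $\ln s$:
$$\frac{dJ}{da} = \int_{0}^{1} 5 s^{a} \log{\left(s \right)} \, ds = - \frac{5}{\left(a + 1\right)^{2}}.$$

Repeating $4$ times in total — each differentiation brings down another $\ln s$ — gives
$$\frac{d^{4}J}{da^{4}} = \int_{0}^{1} 5 s^{a} \log{\left(s \right)}^{4} \, ds = \frac{120}{\left(a + 1\right)^{5}},$$
and the integrand here is exactly the target integrand, so $I = \frac{120}{\left(a + 1\right)^{5}}$.

Setting $a = 5$:
$$I = \frac{5}{324}.$$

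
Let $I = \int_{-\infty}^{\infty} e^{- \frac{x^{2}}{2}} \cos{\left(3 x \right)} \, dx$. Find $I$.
$\frac{\sqrt{2} \sqrt{\pi}}{e^{\frac{9}{2}}}$

Let $b$ denote the cosine frequency and define $I(b) = \int_{-\infty}^{\infty} e^{- \frac{x^{2}}{2}} \cos{\left(b x \right)} \, dx$.

Differentiating under the integral sign,
$$I'(b) = \int_{-\infty}^{\infty} - x e^{- \frac{x^{2}}{2}} \sin{\left(b x \right)} \, dx.$$

Integrate $\int_{-\infty}^{\infty} x \sin(b x)\, e^{- \frac{x^{2}}{2}}\, dx$ by parts with $u = \sin(b x)$ and $dv = x\, e^{- \frac{x^{2}}{2}}\, dx$, giving $v = - e^{- \frac{x^{2}}{2}}$. The boundary term vanishes and
$$\int_{-\infty}^{\infty} x \sin(b x)\, e^{- \frac{x^{2}}{2}}\, dx = b \int_{-\infty}^{\infty} \cos(b x)\, e^{- \frac{x^{2}}{2}}\, dx,$$
so $I'(b) = - b\, I(b)$.

This is a separable first-order ODE; solving with the initial condition $I(0) = \int_{-\infty}^{\infty} e^{- \frac{x^{2}}{2}}\,dx = \sqrt{2} \sqrt{\pi}$ gives
$$I(b) = \sqrt{2} \sqrt{\pi} e^{- \frac{b^{2}}{2}}.$$

Setting $b = 3$:
$$I = \frac{\sqrt{2} \sqrt{\pi}}{e^{\frac{9}{2}}}.$$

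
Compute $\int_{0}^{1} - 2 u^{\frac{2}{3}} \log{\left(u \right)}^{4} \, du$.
$- \frac{11664}{3125}$

Consider the simpler parametrised integral
$$J(a) = \int_{0}^{1} - 2 u^{a} \, du = - \frac{2}{a + 1}.$$

Differentiating under the integral sign brings down a factor of $\ln u$:
$$\frac{dJ}{da} = \int_{0}^{1} - 2 u^{a} \log{\left(u \right)} \, du = \frac{2}{\left(a + 1\right)^{2}}.$$

Repeating $4$ times in total — each differentiation brings down another $\ln u$ — gives
$$\frac{d^{4}J}{da^{4}} = \int_{0}^{1} - 2 u^{a} \log{\left(u \right)}^{4} \, du = - \frac{48}{\left(a + 1\right)^{5}},$$
and the integrand here is exactly the target integrand, so $I = - \frac{48}{\left(a + 1\right)^{5}}$.

Setting $a = \frac{2}{3}$:
$$I = - \frac{11664}{3125}.$$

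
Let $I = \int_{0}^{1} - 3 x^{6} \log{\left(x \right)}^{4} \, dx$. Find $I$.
$- \frac{72}{16807}$

Consider the simpler parametrised integral
$$J(a) = \int_{0}^{1} - 3 x^{a} \, dx = - \frac{3}{a + 1}.$$

Differentiating under the integral sign brings down a factor of $\ln x$:
$$\frac{dJ}{da} = \int_{0}^{1} - 3 x^{a} \log{\left(x \right)} \, dx = \frac{3}{\left(a + 1\right)^{2}}.$$

Repeating $4$ times in total — each differentiation brings down another $\ln x$ — gives
$$\frac{d^{4}J}{da^{4}} = \int_{0}^{1} - 3 x^{a} \log{\left(x \right)}^{4} \, dx = - \frac{72}{\left(a + 1\right)^{5}},$$
and the integrand here is exactly the target integrand, so $I = - \frac{72}{\left(a + 1\right)^{5}}$.

Setting $a = 6$:
$$I = - \frac{72}{16807}.$$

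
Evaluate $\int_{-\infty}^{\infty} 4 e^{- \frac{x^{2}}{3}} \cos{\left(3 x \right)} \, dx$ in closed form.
$\frac{4 \sqrt{3} \sqrt{\pi}}{e^{\frac{27}{4}}}$

Define $I(b) = \int_{-\infty}^{\infty} 4 e^{- \frac{x^{2}}{3}} \cos{\left(b x \right)} \, dx$.

Differentiating under the integral sign,
$$I'(b) = \int_{-\infty}^{\infty} - 4 x e^{- \frac{x^{2}}{3}} \sin{\left(b x \right)} \, dx.$$

Integrate $\int_{-\infty}^{\infty} x \sin(b x)\, e^{- \frac{x^{2}}{3}}\, dx$ by parts with $u = \sin(b x)$ and $dv = x\, e^{- \frac{x^{2}}{3}}\, dx$, giving $v = - \frac{3 e^{- \frac{x^{2}}{3}}}{2}$. The boundary term vanishes and
$$\int_{-\infty}^{\infty} x \sin(b x)\, e^{- \frac{x^{2}}{3}}\, dx = \frac{3 b}{2} \int_{-\infty}^{\infty} \cos(b x)\, e^{- \frac{x^{2}}{3}}\, dx,$$
so $I'(b) = - \frac{3 b}{2}\, I(b)$.

This is a separable first-order ODE; solving with the initial condition $I(0) = \int_{-\infty}^{\infty} 4 e^{- \frac{x^{2}}{3}}\,dx = 4 \sqrt{3} \sqrt{\pi}$ gives
$$I(b) = 4 \sqrt{3} \sqrt{\pi} e^{- \frac{3 b^{2}}{4}}.$$

Setting $b = 3$:
$$I = \frac{4 \sqrt{3} \sqrt{\pi}}{e^{\frac{27}{4}}}.$$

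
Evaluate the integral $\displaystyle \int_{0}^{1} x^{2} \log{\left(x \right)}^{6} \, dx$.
$\frac{80}{243}$

Begin with the known integral
$$J(a) = \int_{0}^{1} x^{a} \, dx = \frac{1}{a + 1}.$$

Differentiating under the integral sign brings down a factor of $\ln x$:
$$\frac{dJ}{da} = \int_{0}^{1} x^{a} \log{\left(x \right)} \, dx = - \frac{1}{\left(a + 1\right)^{2}}.$$

Repeating $6$ times in total — each differentiation brings down another $\ln x$ — gives
$$\frac{d^{6}J}{da^{6}} = \int_{0}^{1} x^{a} \log{\left(x \right)}^{6} \, dx = \frac{720}{\left(a + 1\right)^{7}},$$
and the integrand here is exactly the target integrand, so $I = \frac{720}{\left(a + 1\right)^{7}}$.

Setting $a = 2$:
$$I = \frac{80}{243}.$$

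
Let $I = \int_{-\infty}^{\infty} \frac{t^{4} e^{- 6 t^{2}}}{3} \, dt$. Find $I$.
$\frac{\sqrt{6} \sqrt{\pi}}{864}$

Start from the elementary integral
$$J(a) = \int_{-\infty}^{\infty} \frac{e^{- a t^{2}}}{3} \, dt = \frac{\sqrt{\pi}}{3 \sqrt{a}}.$$

Differentiating under the integral sign brings down a factor of $(-t^2)$:
$$\frac{dJ}{da} = \int_{-\infty}^{\infty} - \frac{t^{2} e^{- a t^{2}}}{3} \, dt = - \frac{\sqrt{\pi}}{6 a^{\frac{3}{2}}}.$$

Repeating twice in total — each differentiation brings down another $(-t^2)$ — gives
$$\frac{d^{2}J}{da^{2}} = \int_{-\infty}^{\infty} \frac{t^{4} e^{- a t^{2}}}{3} \, dt = \frac{\sqrt{\pi}}{4 a^{\frac{5}{2}}},$$
and the integrand here is exactly the target integrand, so $I = \frac{\sqrt{\pi}}{4 a^{\frac{5}{2}}}$.

Setting $a = 6$:
$$I = \frac{\sqrt{6} \sqrt{\pi}}{864}.$$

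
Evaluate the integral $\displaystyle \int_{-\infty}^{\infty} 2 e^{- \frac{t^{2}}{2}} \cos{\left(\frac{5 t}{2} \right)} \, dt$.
$\frac{2 \sqrt{2} \sqrt{\pi}}{e^{\frac{25}{8}}}$

Treat the cosine frequency as a parameter and define $I(b) = \int_{-\infty}^{\infty} 2 e^{- \frac{t^{2}}{2}} \cos{\left(b t \right)} \, dt$.

Differentiating under the integral sign,
$$I'(b) = \int_{-\infty}^{\infty} - 2 t e^{- \frac{t^{2}}{2}} \sin{\left(b t \right)} \, dt.$$

Integrate $\int_{-\infty}^{\infty} t \sin(b t)\, e^{- \frac{t^{2}}{2}}\, dt$ by parts with $u = \sin(b t)$ and $dv = t\, e^{- \frac{t^{2}}{2}}\, dt$, giving $v = - e^{- \frac{t^{2}}{2}}$. The boundary term vanishes and
$$\int_{-\infty}^{\infty} t \sin(b t)\, e^{- \frac{t^{2}}{2}}\, dt = b \int_{-\infty}^{\infty} \cos(b t)\, e^{- \frac{t^{2}}{2}}\, dt,$$
so $I'(b) = - b\, I(b)$.

This is a separable first-order ODE; solving with the initial condition $I(0) = \int_{-\infty}^{\infty} 2 e^{- \frac{t^{2}}{2}}\,dt = 2 \sqrt{2} \sqrt{\pi}$ gives
$$I(b) = 2 \sqrt{2} \sqrt{\pi} e^{- \frac{b^{2}}{2}}.$$

Setting $b = \frac{5}{2}$:
$$I = \frac{2 \sqrt{2} \sqrt{\pi}}{e^{\frac{25}{8}}}.$$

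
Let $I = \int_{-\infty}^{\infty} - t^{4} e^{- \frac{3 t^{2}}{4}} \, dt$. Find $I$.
$- \frac{8 \sqrt{3} \sqrt{\pi}}{9}$

Consider the simpler parametrised integral
$$J(a) = \int_{-\infty}^{\infty} - e^{- a t^{2}} \, dt = - \frac{\sqrt{\pi}}{\sqrt{a}}.$$

Differentiating under the integral sign brings down a factor of $(-t^2)$:
$$\frac{dJ}{da} = \int_{-\infty}^{\infty} t^{2} e^{- a t^{2}} \, dt = \frac{\sqrt{\pi}}{2 a^{\frac{3}{2}}}.$$

Repeating twice in total — each differentiation brings down another $(-t^2)$ — gives
$$\frac{d^{2}J}{da^{2}} = \int_{-\infty}^{\infty} - t^{4} e^{- a t^{2}} \, dt = - \frac{3 \sqrt{\pi}}{4 a^{\frac{5}{2}}},$$
and the integrand here is exactly the target integrand, so $I = - \frac{3 \sqrt{\pi}}{4 a^{\frac{5}{2}}}$.

Setting $a = \frac{3}{4}$:
$$I = - \frac{8 \sqrt{3} \sqrt{\pi}}{9}.$$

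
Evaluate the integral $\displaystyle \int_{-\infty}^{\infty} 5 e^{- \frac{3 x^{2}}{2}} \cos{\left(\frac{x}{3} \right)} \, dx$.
$\frac{5 \sqrt{6} \sqrt{\pi}}{3 e^{\frac{1}{54}}}$

Define $I(b) = \int_{-\infty}^{\infty} 5 e^{- \frac{3 x^{2}}{2}} \cos{\left(b x \right)} \, dx$.

Differentiating under the integral sign,
$$I'(b) = \int_{-\infty}^{\infty} - 5 x e^{- \frac{3 x^{2}}{2}} \sin{\left(b x \right)} \, dx.$$

Integrate $\int_{-\infty}^{\infty} x \sin(b x)\, e^{- \frac{3 x^{2}}{2}}\, dx$ by parts with $u = \sin(b x)$ and $dv = x\, e^{- \frac{3 x^{2}}{2}}\, dx$, giving $v = - \frac{e^{- \frac{3 x^{2}}{2}}}{3}$. The boundary term vanishes and
$$\int_{-\infty}^{\infty} x \sin(b x)\, e^{- \frac{3 x^{2}}{2}}\, dx = \frac{b}{3} \int_{-\infty}^{\infty} \cos(b x)\, e^{- \frac{3 x^{2}}{2}}\, dx,$$
so $I'(b) = - \frac{b}{3}\, I(b)$.

This is a separable first-order ODE; solving with the initial condition $I(0) = \int_{-\infty}^{\infty} 5 e^{- \frac{3 x^{2}}{2}}\,dx = \frac{5 \sqrt{6} \sqrt{\pi}}{3}$ gives
$$I(b) = \frac{5 \sqrt{6} \sqrt{\pi} e^{- \frac{b^{2}}{6}}}{3}.$$

Setting $b = \frac{1}{3}$:
$$I = \frac{5 \sqrt{6} \sqrt{\pi}}{3 e^{\frac{1}{54}}}.$$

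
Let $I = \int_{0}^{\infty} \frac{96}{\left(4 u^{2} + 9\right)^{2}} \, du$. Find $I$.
$\frac{4 \pi}{9}$

Begin with the known result
$$J(a) = \int_{0}^{\infty} \frac{6}{a^{2} + u^{2}} \, du = \frac{3 \pi}{a}.$$

Differentiating under the integral sign with respect to $a$,
$$\frac{dJ}{da} = \int_{0}^{\infty} - \frac{12 a}{\left(a^{2} + u^{2}\right)^{2}} \, du = - \frac{3 \pi}{a^{2}},$$
so $\int_{0}^{\infty} \frac{6}{\left(a^{2} + u^{2}\right)^{2}} \, du = \frac{3 \pi}{2 a^{3}}$.

Setting $a = \frac{3}{2}$:
$$I = \frac{4 \pi}{9}.$$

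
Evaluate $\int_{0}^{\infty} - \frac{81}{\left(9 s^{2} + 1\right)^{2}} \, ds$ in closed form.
$- \frac{27 \pi}{4}$

Begin with the known result
$$J(a) = \int_{0}^{\infty} - \frac{1}{a^{2} + s^{2}} \, ds = - \frac{\pi}{2 a}.$$

Differentiating under the integral sign with respect to $a$,
$$\frac{dJ}{da} = \int_{0}^{\infty} \frac{2 a}{\left(a^{2} + s^{2}\right)^{2}} \, ds = \frac{\pi}{2 a^{2}},$$
so $\int_{0}^{\infty} - \frac{1}{\left(a^{2} + s^{2}\right)^{2}} \, ds = - \frac{\pi}{4 a^{3}}$.

Setting $a = \frac{1}{3}$:
$$I = - \frac{27 \pi}{4}.$$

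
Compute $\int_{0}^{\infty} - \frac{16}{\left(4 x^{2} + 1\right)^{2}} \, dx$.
$- 2 \pi$

Start from the standard arctangent integral
$$J(a) = \int_{0}^{\infty} - \frac{1}{a^{2} + x^{2}} \, dx = - \frac{\pi}{2 a}.$$

Differentiating under the integral sign with respect to $a$,
$$\frac{dJ}{da} = \int_{0}^{\infty} \frac{2 a}{\left(a^{2} + x^{2}\right)^{2}} \, dx = \frac{\pi}{2 a^{2}},$$
so $\int_{0}^{\infty} - \frac{1}{\left(a^{2} + x^{2}\right)^{2}} \, dx = - \frac{\pi}{4 a^{3}}$.

Setting $a = \frac{1}{2}$:
$$I = - 2 \pi.$$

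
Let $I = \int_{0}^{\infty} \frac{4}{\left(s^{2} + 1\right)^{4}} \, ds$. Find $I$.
$\frac{5 \pi}{8}$

Begin with the known result
$$J(a) = \int_{0}^{\infty} \frac{4}{a^{2} + s^{2}} \, ds = \frac{2 \pi}{a}.$$

Differentiating under the integral sign with respect to $a$,
$$\frac{dJ}{da} = \int_{0}^{\infty} - \frac{8 a}{\left(a^{2} + s^{2}\right)^{2}} \, ds = - \frac{2 \pi}{a^{2}},$$
so $\int_{0}^{\infty} \frac{4}{\left(a^{2} + s^{2}\right)^{2}} \, ds = \frac{\pi}{a^{3}}$.

Repeating — each differentiation of $1/(s^2+a^2)^j$ produces $-2ja/(s^2+a^2)^{j+1}$ — and dividing through by $-2ja$ at each step yields, after $3$ differentiations in total,
$$\int_{0}^{\infty} \frac{4}{\left(a^{2} + s^{2}\right)^{4}} \, ds = \frac{5 \pi}{8 a^{7}}.$$

Setting $a = 1$:
$$I = \frac{5 \pi}{8}.$$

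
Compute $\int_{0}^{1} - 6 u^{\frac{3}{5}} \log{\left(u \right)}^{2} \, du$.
$- \frac{375}{128}$

Consider the simpler parametrised integral
$$J(a) = \int_{0}^{1} - 6 u^{a} \, du = - \frac{6}{a + 1}.$$

Differentiating under the integral sign brings down a factor of $\ln u$:
$$\frac{dJ}{da} = \int_{0}^{1} - 6 u^{a} \log{\left(u \right)} \, du = \frac{6}{\left(a + 1\right)^{2}}.$$

Repeating twice in total — each differentiation brings down another $\ln u$ — gives
$$\frac{d^{2}J}{da^{2}} = \int_{0}^{1} - 6 u^{a} \log{\left(u \right)}^{2} \, du = - \frac{12}{\left(a + 1\right)^{3}},$$
and the integrand here is exactly the target integrand, so $I = - \frac{12}{\left(a + 1\right)^{3}}$.

Setting $a = \frac{3}{5}$:
$$I = - \frac{375}{128}.$$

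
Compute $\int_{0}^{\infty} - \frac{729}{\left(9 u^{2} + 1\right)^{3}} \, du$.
$- \frac{729 \pi}{16}$

Begin with the known result
$$J(a) = \int_{0}^{\infty} - \frac{1}{a^{2} + u^{2}} \, du = - \frac{\pi}{2 a}.$$

Differentiating under the integral sign with respect to $a$,
$$\frac{dJ}{da} = \int_{0}^{\infty} \frac{2 a}{\left(a^{2} + u^{2}\right)^{2}} \, du = \frac{\pi}{2 a^{2}},$$
so $\int_{0}^{\infty} - \frac{1}{\left(a^{2} + u^{2}\right)^{2}} \, du = - \frac{\pi}{4 a^{3}}$.

Repeating — each differentiation of $1/(u^2+a^2)^j$ produces $-2ja/(u^2+a^2)^{j+1}$ — and dividing through by $-2ja$ at each step yields, after $2$ differentiations in total,
$$\int_{0}^{\infty} - \frac{1}{\left(a^{2} + u^{2}\right)^{3}} \, du = - \frac{3 \pi}{16 a^{5}}.$$

Setting $a = \frac{1}{3}$:
$$I = - \frac{729 \pi}{16}.$$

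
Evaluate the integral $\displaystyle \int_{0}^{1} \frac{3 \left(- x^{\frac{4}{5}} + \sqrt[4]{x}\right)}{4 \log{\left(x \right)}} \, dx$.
$\log{\left(\frac{5 \sqrt{30}}{36} \right)}$

Replace the exponent $\frac{4}{5}$ by a parameter $a$: let $I(a) = \int_{0}^{1} \frac{3 \left(\sqrt[4]{x} - x^{a}\right)}{4 \log{\left(x \right)}} \, dx$.

Since $\dfrac{\partial}{\partial a}\,x^{a} = x^{a} \ln x$, the $\ln x$ in the denominator cancels and
$$\frac{dI}{da} = \int_{0}^{1} - \frac{3}{4} x^{a} \, dx = - \frac{3}{4} \left[\frac{x^{a+1}}{a+1}\right]_0^1 = - \frac{3}{4 a + 4}.$$

Integrating with respect to $a$ gives $I(a) = - \frac{3 \log{\left(a + 1 \right)}}{4} - \frac{3 \log{\left(2 \right)}}{2} + \frac{3 \log{\left(5 \right)}}{4} + C$.

At $a = \frac{1}{4}$ the integrand is identically $0$, so $I(\frac{1}{4}) = 0$. The closed form gives $0$, hence $C = 0$.

Setting $a = \frac{4}{5}$:
$$I = \log{\left(\frac{5 \sqrt{30}}{36} \right)}.$$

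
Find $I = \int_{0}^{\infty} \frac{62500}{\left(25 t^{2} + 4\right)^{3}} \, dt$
$\frac{9375 \pi}{128}$

Start from the standard arctangent integral
$$J(a) = \int_{0}^{\infty} \frac{4}{a^{2} + t^{2}} \, dt = \frac{2 \pi}{a}.$$

Differentiating under the integral sign with respect to $a$,
$$\frac{dJ}{da} = \int_{0}^{\infty} - \frac{8 a}{\left(a^{2} + t^{2}\right)^{2}} \, dt = - \frac{2 \pi}{a^{2}},$$
so $\int_{0}^{\infty} \frac{4}{\left(a^{2} + t^{2}\right)^{2}} \, dt = \frac{\pi}{a^{3}}$.

Repeating — each differentiation of $1/(t^2+a^2)^j$ produces $-2ja/(t^2+a^2)^{j+1}$ — and dividing through by $-2ja$ at each step yields, after $2$ differentiations in total,
$$\int_{0}^{\infty} \frac{4}{\left(a^{2} + t^{2}\right)^{3}} \, dt = \frac{3 \pi}{4 a^{5}}.$$

Setting $a = \frac{2}{5}$:
$$I = \frac{9375 \pi}{128}.$$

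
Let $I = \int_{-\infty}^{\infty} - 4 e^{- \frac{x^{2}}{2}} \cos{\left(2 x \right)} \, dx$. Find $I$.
$- \frac{4 \sqrt{2} \sqrt{\pi}}{e^{2}}$

Treat the cosine frequency as a parameter and define $I(b) = \int_{-\infty}^{\infty} - 4 e^{- \frac{x^{2}}{2}} \cos{\left(b x \right)} \, dx$.

Differentiating under the integral sign,
$$I'(b) = \int_{-\infty}^{\infty} 4 x e^{- \frac{x^{2}}{2}} \sin{\left(b x \right)} \, dx.$$

Integrate $\int_{-\infty}^{\infty} x \sin(b x)\, e^{- \frac{x^{2}}{2}}\, dx$ by parts with $u = \sin(b x)$ and $dv = x\, e^{- \frac{x^{2}}{2}}\, dx$, giving $v = - e^{- \frac{x^{2}}{2}}$. The boundary term vanishes and
$$\int_{-\infty}^{\infty} x \sin(b x)\, e^{- \frac{x^{2}}{2}}\, dx = b \int_{-\infty}^{\infty} \cos(b x)\, e^{- \frac{x^{2}}{2}}\, dx,$$
so $I'(b) = - b\, I(b)$.

This is a separable first-order ODE; solving with the initial condition $I(0) = \int_{-\infty}^{\infty} - 4 e^{- \frac{x^{2}}{2}}\,dx = - 4 \sqrt{2} \sqrt{\pi}$ gives
$$I(b) = - 4 \sqrt{2} \sqrt{\pi} e^{- \frac{b^{2}}{2}}.$$

Setting $b = 2$:
$$I = - \frac{4 \sqrt{2} \sqrt{\pi}}{e^{2}}.$$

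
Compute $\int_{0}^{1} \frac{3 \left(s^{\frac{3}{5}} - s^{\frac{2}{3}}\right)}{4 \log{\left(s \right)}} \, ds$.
$- \frac{3 \log{\left(5 \right)}}{2} + \frac{3 \log{\left(3 \right)}}{4} + \frac{9 \log{\left(2 \right)}}{4}$

Consider the one-parameter family: let $I(a) = \int_{0}^{1} \frac{3 \left(- s^{\frac{2}{3}} + s^{a}\right)}{4 \log{\left(s \right)}} \, ds$.

Since $\dfrac{\partial}{\partial a}\,s^{a} = s^{a} \ln s$, the $\ln s$ in the denominator cancels and
$$\frac{dI}{da} = \int_{0}^{1} \frac{3}{4} s^{a} \, ds = \frac{3}{4} \left[\frac{s^{a+1}}{a+1}\right]_0^1 = \frac{3}{4 \left(a + 1\right)}.$$

Integrating with respect to $a$ gives $I(a) = \log{\left(\frac{3^{\frac{3}{4}} \sqrt[4]{5} \left(a + 1\right)^{\frac{3}{4}}}{5} \right)} + C$.

At $a = \frac{2}{3}$ the integrand is identically $0$, so $I(\frac{2}{3}) = 0$. The closed form gives $0$, hence $C = 0$.

Setting $a = \frac{3}{5}$:
$$I = - \frac{3 \log{\left(5 \right)}}{2} + \frac{3 \log{\left(3 \right)}}{4} + \frac{9 \log{\left(2 \right)}}{4}.$$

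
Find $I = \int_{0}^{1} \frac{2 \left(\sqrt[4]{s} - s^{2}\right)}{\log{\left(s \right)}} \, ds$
$\log{\left(\frac{25}{144} \right)}$

Consider the one-parameter family: let $I(a) = \int_{0}^{1} \frac{2 \left(- s^{2} + s^{a}\right)}{\log{\left(s \right)}} \, ds$.

Since $\dfrac{\partial}{\partial a}\,s^{a} = s^{a} \ln s$, the $\ln s$ in the denominator cancels and
$$\frac{dI}{da} = \int_{0}^{1} 2 s^{a} \, ds = 2 \left[\frac{s^{a+1}}{a+1}\right]_0^1 = \frac{2}{a + 1}.$$

Integrating with respect to $a$ gives $I(a) = \log{\left(\frac{\left(a + 1\right)^{2}}{9} \right)} + C$.

At $a = 2$ the integrand is identically $0$, so $I(2) = 0$. The closed form gives $0$, hence $C = 0$.

Setting $a = \frac{1}{4}$:
$$I = \log{\left(\frac{25}{144} \right)}.$$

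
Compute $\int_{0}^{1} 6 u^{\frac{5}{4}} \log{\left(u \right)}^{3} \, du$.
$- \frac{1024}{729}$

Start from the elementary integral
$$J(a) = \int_{0}^{1} 6 u^{a} \, du = \frac{6}{a + 1}.$$

Differentiating under the integral sign brings down a factor of $\ln u$:
$$\frac{dJ}{da} = \int_{0}^{1} 6 u^{a} \log{\left(u \right)} \, du = - \frac{6}{\left(a + 1\right)^{2}}.$$

Repeating $3$ times in total — each differentiation brings down another $\ln u$ — gives
$$\frac{d^{3}J}{da^{3}} = \int_{0}^{1} 6 u^{a} \log{\left(u \right)}^{3} \, du = - \frac{36}{\left(a + 1\right)^{4}},$$
and the integrand here is exactly the target integrand, so $I = - \frac{36}{\left(a + 1\right)^{4}}$.

Setting $a = \frac{5}{4}$:
$$I = - \frac{1024}{729}.$$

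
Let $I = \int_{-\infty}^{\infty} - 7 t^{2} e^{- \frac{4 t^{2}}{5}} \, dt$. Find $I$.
$- \frac{35 \sqrt{5} \sqrt{\pi}}{16}$

Begin with the known integral
$$J(a) = \int_{-\infty}^{\infty} - 7 e^{- a t^{2}} \, dt = - \frac{7 \sqrt{\pi}}{\sqrt{a}}.$$

Differentiating under the integral sign brings down a factor of $(-t^2)$:
$$\frac{dJ}{da} = \int_{-\infty}^{\infty} 7 t^{2} e^{- a t^{2}} \, dt = \frac{7 \sqrt{\pi}}{2 a^{\frac{3}{2}}}.$$

The integral on the left is $-I$, so $I = - \frac{7 \sqrt{\pi}}{2 a^{\frac{3}{2}}}$.

Setting $a = \frac{4}{5}$:
$$I = - \frac{35 \sqrt{5} \sqrt{\pi}}{16}.$$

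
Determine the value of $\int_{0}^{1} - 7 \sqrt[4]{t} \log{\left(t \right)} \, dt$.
$\frac{112}{25}$

Consider the simpler parametrised integral
$$J(a) = \int_{0}^{1} - 7 t^{a} \, dt = - \frac{7}{a + 1}.$$

Differentiating under the integral sign brings down a factor of $\ln t$:
$$\frac{dJ}{da} = \int_{0}^{1} - 7 t^{a} \log{\left(t \right)} \, dt = \frac{7}{\left(a + 1\right)^{2}}.$$

The integral on the left is $I$, so $I = \frac{7}{\left(a + 1\right)^{2}}$.

Setting $a = \frac{1}{4}$:
$$I = \frac{112}{25}.$$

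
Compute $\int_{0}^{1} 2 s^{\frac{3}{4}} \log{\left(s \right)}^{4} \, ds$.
$\frac{49152}{16807}$

Start from the elementary integral
$$J(a) = \int_{0}^{1} 2 s^{a} \, ds = \frac{2}{a + 1}.$$

Differentiating under the integral sign brings down a factor of $\ln s$:
$$\frac{dJ}{da} = \int_{0}^{1} 2 s^{a} \log{\left(s \right)} \, ds = - \frac{2}{\left(a + 1\right)^{2}}.$$

Repeating $4$ times in total — each differentiation brings down another $\ln s$ — gives
$$\frac{d^{4}J}{da^{4}} = \int_{0}^{1} 2 s^{a} \log{\left(s \right)}^{4} \, ds = \frac{48}{\left(a + 1\right)^{5}},$$
and the integrand here is exactly the target integrand, so $I = \frac{48}{\left(a + 1\right)^{5}}$.

Setting $a = \frac{3}{4}$:
$$I = \frac{49152}{16807}.$$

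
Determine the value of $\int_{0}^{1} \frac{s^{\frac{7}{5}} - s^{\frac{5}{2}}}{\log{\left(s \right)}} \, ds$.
$- \log{\left(35 \right)} + \log{\left(24 \right)}$

Replace the exponent $\frac{5}{2}$ by a parameter $a$: let $I(a) = \int_{0}^{1} \frac{s^{\frac{7}{5}} - s^{a}}{\log{\left(s \right)}} \, ds$.

Since $\dfrac{\partial}{\partial a}\,s^{a} = s^{a} \ln s$, the $\ln s$ in the denominator cancels and
$$\frac{dI}{da} = \int_{0}^{1} -1 s^{a} \, ds = -1 \left[\frac{s^{a+1}}{a+1}\right]_0^1 = - \frac{1}{a + 1}.$$

Integrating with respect to $a$ gives $I(a) = - \log{\left(\frac{5 a}{12} + \frac{5}{12} \right)} + C$.

At $a = \frac{7}{5}$ the integrand is identically $0$, so $I(\frac{7}{5}) = 0$. The closed form gives $0$, hence $C = 0$.

Setting $a = \frac{5}{2}$:
$$I = - \log{\left(35 \right)} + \log{\left(24 \right)}.$$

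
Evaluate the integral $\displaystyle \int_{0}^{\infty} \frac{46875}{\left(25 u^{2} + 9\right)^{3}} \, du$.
$\frac{3125 \pi}{432}$

Start from the standard arctangent integral
$$J(a) = \int_{0}^{\infty} \frac{3}{a^{2} + u^{2}} \, du = \frac{3 \pi}{2 a}.$$

Differentiating under the integral sign with respect to $a$,
$$\frac{dJ}{da} = \int_{0}^{\infty} - \frac{6 a}{\left(a^{2} + u^{2}\right)^{2}} \, du = - \frac{3 \pi}{2 a^{2}},$$
so $\int_{0}^{\infty} \frac{3}{\left(a^{2} + u^{2}\right)^{2}} \, du = \frac{3 \pi}{4 a^{3}}$.

Repeating — each differentiation of $1/(u^2+a^2)^j$ produces $-2ja/(u^2+a^2)^{j+1}$ — and dividing through by $-2ja$ at each step yields, after $2$ differentiations in total,
$$\int_{0}^{\infty} \frac{3}{\left(a^{2} + u^{2}\right)^{3}} \, du = \frac{9 \pi}{16 a^{5}}.$$

Setting $a = \frac{3}{5}$:
$$I = \frac{3125 \pi}{432}.$$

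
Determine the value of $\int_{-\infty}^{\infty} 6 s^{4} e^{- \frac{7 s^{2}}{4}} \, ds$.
$\frac{144 \sqrt{7} \sqrt{\pi}}{343}$

Consider the simpler parametrised integral
$$J(a) = \int_{-\infty}^{\infty} 6 e^{- a s^{2}} \, ds = \frac{6 \sqrt{\pi}}{\sqrt{a}}.$$

Differentiating under the integral sign brings down a factor of $(-s^2)$:
$$\frac{dJ}{da} = \int_{-\infty}^{\infty} - 6 s^{2} e^{- a s^{2}} \, ds = - \frac{3 \sqrt{\pi}}{a^{\frac{3}{2}}}.$$

Repeating twice in total — each differentiation brings down another $(-s^2)$ — gives
$$\frac{d^{2}J}{da^{2}} = \int_{-\infty}^{\infty} 6 s^{4} e^{- a s^{2}} \, ds = \frac{9 \sqrt{\pi}}{2 a^{\frac{5}{2}}},$$
and the integrand here is exactly the target integrand, so $I = \frac{9 \sqrt{\pi}}{2 a^{\frac{5}{2}}}$.

Setting $a = \frac{7}{4}$:
$$I = \frac{144 \sqrt{7} \sqrt{\pi}}{343}.$$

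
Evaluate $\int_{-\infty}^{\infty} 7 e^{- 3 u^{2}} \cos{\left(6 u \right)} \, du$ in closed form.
$\frac{7 \sqrt{3} \sqrt{\pi}}{3 e^{3}}$

Treat the cosine frequency as a parameter and define $I(b) = \int_{-\infty}^{\infty} 7 e^{- 3 u^{2}} \cos{\left(b u \right)} \, du$.

Differentiating under the integral sign,
$$I'(b) = \int_{-\infty}^{\infty} - 7 u e^{- 3 u^{2}} \sin{\left(b u \right)} \, du.$$

Integrate $\int_{-\infty}^{\infty} u \sin(b u)\, e^{- 3 u^{2}}\, du$ by parts with $w = \sin(b u)$ and $dv = u\, e^{- 3 u^{2}}\, du$, giving $v = - \frac{e^{- 3 u^{2}}}{6}$. The boundary term vanishes and
$$\int_{-\infty}^{\infty} u \sin(b u)\, e^{- 3 u^{2}}\, du = \frac{b}{6} \int_{-\infty}^{\infty} \cos(b u)\, e^{- 3 u^{2}}\, du,$$
so $I'(b) = - \frac{b}{6}\, I(b)$.

This is a separable first-order ODE; solving with the initial condition $I(0) = \int_{-\infty}^{\infty} 7 e^{- 3 u^{2}}\,du = \frac{7 \sqrt{3} \sqrt{\pi}}{3}$ gives
$$I(b) = \frac{7 \sqrt{3} \sqrt{\pi} e^{- \frac{b^{2}}{12}}}{3}.$$

Setting $b = 6$:
$$I = \frac{7 \sqrt{3} \sqrt{\pi}}{3 e^{3}}.$$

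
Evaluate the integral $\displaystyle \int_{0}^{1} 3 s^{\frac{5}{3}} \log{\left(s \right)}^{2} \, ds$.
$\frac{81}{256}$

Begin with the known integral
$$J(a) = \int_{0}^{1} 3 s^{a} \, ds = \frac{3}{a + 1}.$$

Differentiating under the integral sign brings down a factor of $\ln s$:
$$\frac{dJ}{da} = \int_{0}^{1} 3 s^{a} \log{\left(s \right)} \, ds = - \frac{3}{\left(a + 1\right)^{2}}.$$

Repeating twice in total — each differentiation brings down another $\ln s$ — gives
$$\frac{d^{2}J}{da^{2}} = \int_{0}^{1} 3 s^{a} \log{\left(s \right)}^{2} \, ds = \frac{6}{\left(a + 1\right)^{3}},$$
and the integrand here is exactly the target integrand, so $I = \frac{6}{\left(a + 1\right)^{3}}$.

Setting $a = \frac{5}{3}$:
$$I = \frac{81}{256}.$$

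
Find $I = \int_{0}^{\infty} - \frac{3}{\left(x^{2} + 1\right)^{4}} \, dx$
$- \frac{15 \pi}{32}$

Begin with the known result
$$J(a) = \int_{0}^{\infty} - \frac{3}{a^{2} + x^{2}} \, dx = - \frac{3 \pi}{2 a}.$$

Differentiating under the integral sign with respect to $a$,
$$\frac{dJ}{da} = \int_{0}^{\infty} \frac{6 a}{\left(a^{2} + x^{2}\right)^{2}} \, dx = \frac{3 \pi}{2 a^{2}},$$
so $\int_{0}^{\infty} - \frac{3}{\left(a^{2} + x^{2}\right)^{2}} \, dx = - \frac{3 \pi}{4 a^{3}}$.

Repeating — each differentiation of $1/(x^2+a^2)^j$ produces $-2ja/(x^2+a^2)^{j+1}$ — and dividing through by $-2ja$ at each step yields, after $3$ differentiations in total,
$$\int_{0}^{\infty} - \frac{3}{\left(a^{2} + x^{2}\right)^{4}} \, dx = - \frac{15 \pi}{32 a^{7}}.$$

Setting $a = 1$:
$$I = - \frac{15 \pi}{32}.$$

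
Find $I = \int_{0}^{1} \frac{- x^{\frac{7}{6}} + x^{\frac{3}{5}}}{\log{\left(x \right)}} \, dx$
$- \log{\left(65 \right)} + \log{\left(48 \right)}$

Replace the exponent $\frac{7}{6}$ by a parameter $a$: let $I(a) = \int_{0}^{1} \frac{x^{\frac{3}{5}} - x^{a}}{\log{\left(x \right)}} \, dx$.

Since $\dfrac{\partial}{\partial a}\,x^{a} = x^{a} \ln x$, the $\ln x$ in the denominator cancels and
$$\frac{dI}{da} = \int_{0}^{1} -1 x^{a} \, dx = -1 \left[\frac{x^{a+1}}{a+1}\right]_0^1 = - \frac{1}{a + 1}.$$

Integrating with respect to $a$ gives $I(a) = - \log{\left(\frac{5 a}{8} + \frac{5}{8} \right)} + C$.

At $a = \frac{3}{5}$ the integrand is identically $0$, so $I(\frac{3}{5}) = 0$. The closed form gives $0$, hence $C = 0$.

Setting $a = \frac{7}{6}$:
$$I = - \log{\left(65 \right)} + \log{\left(48 \right)}.$$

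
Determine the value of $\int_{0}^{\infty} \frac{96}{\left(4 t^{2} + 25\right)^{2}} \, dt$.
$\frac{12 \pi}{125}$

Recall the elementary integral
$$J(a) = \int_{0}^{\infty} \frac{6}{a^{2} + t^{2}} \, dt = \frac{3 \pi}{a}.$$

Differentiating under the integral sign with respect to $a$,
$$\frac{dJ}{da} = \int_{0}^{\infty} - \frac{12 a}{\left(a^{2} + t^{2}\right)^{2}} \, dt = - \frac{3 \pi}{a^{2}},$$
so $\int_{0}^{\infty} \frac{6}{\left(a^{2} + t^{2}\right)^{2}} \, dt = \frac{3 \pi}{2 a^{3}}$.

Setting $a = \frac{5}{2}$:
$$I = \frac{12 \pi}{125}.$$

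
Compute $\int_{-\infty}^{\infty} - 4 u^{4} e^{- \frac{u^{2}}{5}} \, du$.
$- 75 \sqrt{5} \sqrt{\pi}$

Start from the elementary integral
$$J(a) = \int_{-\infty}^{\infty} - 4 e^{- a u^{2}} \, du = - \frac{4 \sqrt{\pi}}{\sqrt{a}}.$$

Differentiating under the integral sign brings down a factor of $(-u^2)$:
$$\frac{dJ}{da} = \int_{-\infty}^{\infty} 4 u^{2} e^{- a u^{2}} \, du = \frac{2 \sqrt{\pi}}{a^{\frac{3}{2}}}.$$

Repeating twice in total — each differentiation brings down another $(-u^2)$ — gives
$$\frac{d^{2}J}{da^{2}} = \int_{-\infty}^{\infty} - 4 u^{4} e^{- a u^{2}} \, du = - \frac{3 \sqrt{\pi}}{a^{\frac{5}{2}}},$$
and the integrand here is exactly the target integrand, so $I = - \frac{3 \sqrt{\pi}}{a^{\frac{5}{2}}}$.

Setting $a = \frac{1}{5}$:
$$I = - 75 \sqrt{5} \sqrt{\pi}.$$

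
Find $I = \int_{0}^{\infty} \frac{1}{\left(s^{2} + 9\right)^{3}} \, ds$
$\frac{\pi}{1296}$

Recall the elementary integral
$$J(a) = \int_{0}^{\infty} \frac{1}{a^{2} + s^{2}} \, ds = \frac{\pi}{2 a}.$$

Differentiating under the integral sign with respect to $a$,
$$\frac{dJ}{da} = \int_{0}^{\infty} - \frac{2 a}{\left(a^{2} + s^{2}\right)^{2}} \, ds = - \frac{\pi}{2 a^{2}},$$
so $\int_{0}^{\infty} \frac{1}{\left(a^{2} + s^{2}\right)^{2}} \, ds = \frac{\pi}{4 a^{3}}$.

Repeating — each differentiation of $1/(s^2+a^2)^j$ produces $-2ja/(s^2+a^2)^{j+1}$ — and dividing through by $-2ja$ at each step yields, after $2$ differentiations in total,
$$\int_{0}^{\infty} \frac{1}{\left(a^{2} + s^{2}\right)^{3}} \, ds = \frac{3 \pi}{16 a^{5}}.$$

Setting $a = 3$:
$$I = \frac{\pi}{1296}.$$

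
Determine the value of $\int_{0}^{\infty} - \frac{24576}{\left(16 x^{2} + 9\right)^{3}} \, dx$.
$- \frac{128 \pi}{27}$

Recall the elementary integral
$$J(a) = \int_{0}^{\infty} - \frac{6}{a^{2} + x^{2}} \, dx = - \frac{3 \pi}{a}.$$

Differentiating under the integral sign with respect to $a$,
$$\frac{dJ}{da} = \int_{0}^{\infty} \frac{12 a}{\left(a^{2} + x^{2}\right)^{2}} \, dx = \frac{3 \pi}{a^{2}},$$
so $\int_{0}^{\infty} - \frac{6}{\left(a^{2} + x^{2}\right)^{2}} \, dx = - \frac{3 \pi}{2 a^{3}}$.

Repeating — each differentiation of $1/(x^2+a^2)^j$ produces $-2ja/(x^2+a^2)^{j+1}$ — and dividing through by $-2ja$ at each step yields, after $2$ differentiations in total,
$$\int_{0}^{\infty} - \frac{6}{\left(a^{2} + x^{2}\right)^{3}} \, dx = - \frac{9 \pi}{8 a^{5}}.$$

Setting $a = \frac{3}{4}$:
$$I = - \frac{128 \pi}{27}.$$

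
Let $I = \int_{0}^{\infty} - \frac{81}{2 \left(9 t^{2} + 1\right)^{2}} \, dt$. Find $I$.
$- \frac{27 \pi}{8}$

Start from the standard arctangent integral
$$J(a) = \int_{0}^{\infty} - \frac{1}{2 \left(a^{2} + t^{2}\right)} \, dt = - \frac{\pi}{4 a}.$$

Differentiating under the integral sign with respect to $a$,
$$\frac{dJ}{da} = \int_{0}^{\infty} \frac{a}{\left(a^{2} + t^{2}\right)^{2}} \, dt = \frac{\pi}{4 a^{2}},$$
so $\int_{0}^{\infty} - \frac{1}{2 \left(a^{2} + t^{2}\right)^{2}} \, dt = - \frac{\pi}{8 a^{3}}$.

Setting $a = \frac{1}{3}$:
$$I = - \frac{27 \pi}{8}.$$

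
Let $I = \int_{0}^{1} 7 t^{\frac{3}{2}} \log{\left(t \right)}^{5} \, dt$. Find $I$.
$- \frac{10752}{3125}$

Start from the elementary integral
$$J(a) = \int_{0}^{1} 7 t^{a} \, dt = \frac{7}{a + 1}.$$

Differentiating under the integral sign brings down a factor of $\ln t$:
$$\frac{dJ}{da} = \int_{0}^{1} 7 t^{a} \log{\left(t \right)} \, dt = - \frac{7}{\left(a + 1\right)^{2}}.$$

Repeating $5$ times in total — each differentiation brings down another $\ln t$ — gives
$$\frac{d^{5}J}{da^{5}} = \int_{0}^{1} 7 t^{a} \log{\left(t \right)}^{5} \, dt = - \frac{840}{\left(a + 1\right)^{6}},$$
and the integrand here is exactly the target integrand, so $I = - \frac{840}{\left(a + 1\right)^{6}}$.

Setting $a = \frac{3}{2}$:
$$I = - \frac{10752}{3125}.$$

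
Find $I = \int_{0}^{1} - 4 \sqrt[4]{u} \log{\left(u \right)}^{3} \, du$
$\frac{6144}{625}$

Start from the elementary integral
$$J(a) = \int_{0}^{1} - 4 u^{a} \, du = - \frac{4}{a + 1}.$$

Differentiating under the integral sign brings down a factor of $\ln u$:
$$\frac{dJ}{da} = \int_{0}^{1} - 4 u^{a} \log{\left(u \right)} \, du = \frac{4}{\left(a + 1\right)^{2}}.$$

Repeating $3$ times in total — each differentiation brings down another $\ln u$ — gives
$$\frac{d^{3}J}{da^{3}} = \int_{0}^{1} - 4 u^{a} \log{\left(u \right)}^{3} \, du = \frac{24}{\left(a + 1\right)^{4}},$$
and the integrand here is exactly the target integrand, so $I = \frac{24}{\left(a + 1\right)^{4}}$.

Setting $a = \frac{1}{4}$:
$$I = \frac{6144}{625}.$$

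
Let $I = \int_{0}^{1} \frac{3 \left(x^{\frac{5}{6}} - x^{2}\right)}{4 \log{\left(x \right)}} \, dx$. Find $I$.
$- \frac{3 \log{\left(6 \right)}}{4} - \frac{3 \log{\left(3 \right)}}{4} + \frac{3 \log{\left(11 \right)}}{4}$

Consider the one-parameter family: let $I(a) = \int_{0}^{1} \frac{3 \left(x^{\frac{5}{6}} - x^{a}\right)}{4 \log{\left(x \right)}} \, dx$.

Since $\dfrac{\partial}{\partial a}\,x^{a} = x^{a} \ln x$, the $\ln x$ in the denominator cancels and
$$\frac{dI}{da} = \int_{0}^{1} - \frac{3}{4} x^{a} \, dx = - \frac{3}{4} \left[\frac{x^{a+1}}{a+1}\right]_0^1 = - \frac{3}{4 a + 4}.$$

Integrating with respect to $a$ gives $I(a) = - \frac{3 \log{\left(a + 1 \right)}}{4} - \frac{3 \log{\left(6 \right)}}{4} + \frac{3 \log{\left(11 \right)}}{4} + C$.

At $a = \frac{5}{6}$ the integrand is identically $0$, so $I(\frac{5}{6}) = 0$. The closed form gives $0$, hence $C = 0$.

Setting $a = 2$:
$$I = - \frac{3 \log{\left(6 \right)}}{4} - \frac{3 \log{\left(3 \right)}}{4} + \frac{3 \log{\left(11 \right)}}{4}.$$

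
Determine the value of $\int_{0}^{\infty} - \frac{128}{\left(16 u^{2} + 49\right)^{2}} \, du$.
$- \frac{8 \pi}{343}$

Recall the elementary integral
$$J(a) = \int_{0}^{\infty} - \frac{1}{2 \left(a^{2} + u^{2}\right)} \, du = - \frac{\pi}{4 a}.$$

Differentiating under the integral sign with respect to $a$,
$$\frac{dJ}{da} = \int_{0}^{\infty} \frac{a}{\left(a^{2} + u^{2}\right)^{2}} \, du = \frac{\pi}{4 a^{2}},$$
so $\int_{0}^{\infty} - \frac{1}{2 \left(a^{2} + u^{2}\right)^{2}} \, du = - \frac{\pi}{8 a^{3}}$.

Setting $a = \frac{7}{4}$:
$$I = - \frac{8 \pi}{343}.$$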